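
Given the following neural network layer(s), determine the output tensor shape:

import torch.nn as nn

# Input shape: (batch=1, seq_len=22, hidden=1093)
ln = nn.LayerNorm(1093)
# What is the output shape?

Input shape: (1, 22, 1093)
Output shape: (1, 22, 1093)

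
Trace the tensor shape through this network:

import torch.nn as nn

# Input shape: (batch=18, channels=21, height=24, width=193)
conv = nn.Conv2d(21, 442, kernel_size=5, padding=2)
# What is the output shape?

Input shape: (18, 21, 24, 193)
Output shape: (18, 442, 24, 193)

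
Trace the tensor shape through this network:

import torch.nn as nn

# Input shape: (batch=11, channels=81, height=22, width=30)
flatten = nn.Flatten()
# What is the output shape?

Input shape: (11, 81, 22, 30)
Output shape: (11, 53460)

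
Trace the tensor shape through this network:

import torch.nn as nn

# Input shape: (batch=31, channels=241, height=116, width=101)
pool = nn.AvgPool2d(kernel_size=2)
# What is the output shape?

Input shape: (31, 241, 116, 101)
Output shape: (31, 241, 58, 50)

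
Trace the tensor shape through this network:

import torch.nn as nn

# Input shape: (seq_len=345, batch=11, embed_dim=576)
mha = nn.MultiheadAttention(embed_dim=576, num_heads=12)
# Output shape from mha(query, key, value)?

Input shape: (345, 11, 576)
Output shape: (345, 11, 576)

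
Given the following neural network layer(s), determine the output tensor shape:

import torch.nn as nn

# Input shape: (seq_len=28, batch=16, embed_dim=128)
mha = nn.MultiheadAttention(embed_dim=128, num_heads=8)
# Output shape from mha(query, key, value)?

Input shape: (28, 16, 128)
Output shape: (28, 16, 128)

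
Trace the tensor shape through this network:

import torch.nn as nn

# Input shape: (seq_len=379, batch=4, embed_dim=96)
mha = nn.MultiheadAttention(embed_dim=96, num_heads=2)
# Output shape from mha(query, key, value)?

Input shape: (379, 4, 96)
Output shape: (379, 4, 96)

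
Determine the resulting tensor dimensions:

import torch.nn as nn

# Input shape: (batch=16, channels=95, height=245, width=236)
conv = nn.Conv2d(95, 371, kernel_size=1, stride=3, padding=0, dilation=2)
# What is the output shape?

Input shape: (16, 95, 245, 236)
Output shape: (16, 371, 82, 79)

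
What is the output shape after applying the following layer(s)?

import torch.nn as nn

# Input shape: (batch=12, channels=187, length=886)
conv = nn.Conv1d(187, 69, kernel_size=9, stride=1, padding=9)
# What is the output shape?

Input shape: (12, 187, 886)
Output shape: (12, 69, 896)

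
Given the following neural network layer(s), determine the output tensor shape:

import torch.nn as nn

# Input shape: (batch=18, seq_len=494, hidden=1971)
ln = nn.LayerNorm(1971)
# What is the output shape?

Input shape: (18, 494, 1971)
Output shape: (18, 494, 1971)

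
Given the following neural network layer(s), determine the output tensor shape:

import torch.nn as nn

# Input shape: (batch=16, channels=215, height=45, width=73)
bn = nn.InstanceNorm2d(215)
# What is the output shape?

Input shape: (16, 215, 45, 73)
Output shape: (16, 215, 45, 73)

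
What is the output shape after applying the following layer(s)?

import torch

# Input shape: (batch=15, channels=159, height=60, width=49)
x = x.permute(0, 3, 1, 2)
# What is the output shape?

Input shape: (15, 159, 60, 49)
Output shape: (15, 49, 159, 60)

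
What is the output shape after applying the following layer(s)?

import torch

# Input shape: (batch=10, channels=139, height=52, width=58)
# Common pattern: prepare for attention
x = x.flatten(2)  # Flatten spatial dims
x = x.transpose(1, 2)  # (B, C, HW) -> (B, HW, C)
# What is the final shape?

Input shape: (10, 139, 52, 58)
  -> after flatten(2): (10, 139, 3016)
Output shape: (10, 3016, 139)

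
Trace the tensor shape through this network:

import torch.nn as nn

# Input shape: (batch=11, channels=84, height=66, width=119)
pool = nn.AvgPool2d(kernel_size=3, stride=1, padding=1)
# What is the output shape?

Input shape: (11, 84, 66, 119)
Output shape: (11, 84, 66, 119)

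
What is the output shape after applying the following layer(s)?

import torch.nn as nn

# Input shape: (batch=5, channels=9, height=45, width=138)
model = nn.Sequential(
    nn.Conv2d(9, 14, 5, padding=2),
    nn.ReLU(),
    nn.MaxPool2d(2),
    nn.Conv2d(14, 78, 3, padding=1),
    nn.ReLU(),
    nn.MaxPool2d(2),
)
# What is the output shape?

Input shape: (5, 9, 45, 138)
  -> after first Conv2d: (5, 14, 45, 138)
  -> after first MaxPool2d: (5, 14, 22, 69)
  -> after second Conv2d: (5, 78, 22, 69)
Output shape: (5, 78, 11, 34)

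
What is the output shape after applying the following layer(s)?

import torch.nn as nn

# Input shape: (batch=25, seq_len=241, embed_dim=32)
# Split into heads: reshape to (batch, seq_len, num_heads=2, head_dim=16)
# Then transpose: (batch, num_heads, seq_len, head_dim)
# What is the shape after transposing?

Input shape: (25, 241, 32)
  -> after reshape: (25, 241, 2, 16)
Output shape: (25, 2, 241, 16)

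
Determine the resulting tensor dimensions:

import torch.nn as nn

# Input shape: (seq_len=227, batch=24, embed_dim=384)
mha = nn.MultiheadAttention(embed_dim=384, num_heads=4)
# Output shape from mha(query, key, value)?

Input shape: (227, 24, 384)
Output shape: (227, 24, 384)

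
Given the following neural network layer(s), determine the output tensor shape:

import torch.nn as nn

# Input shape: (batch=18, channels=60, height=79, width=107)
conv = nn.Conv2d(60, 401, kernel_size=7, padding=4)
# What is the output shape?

Input shape: (18, 60, 79, 107)
Output shape: (18, 401, 81, 109)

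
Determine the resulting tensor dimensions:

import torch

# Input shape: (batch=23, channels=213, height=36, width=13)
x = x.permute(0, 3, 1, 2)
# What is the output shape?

Input shape: (23, 213, 36, 13)
Output shape: (23, 13, 213, 36)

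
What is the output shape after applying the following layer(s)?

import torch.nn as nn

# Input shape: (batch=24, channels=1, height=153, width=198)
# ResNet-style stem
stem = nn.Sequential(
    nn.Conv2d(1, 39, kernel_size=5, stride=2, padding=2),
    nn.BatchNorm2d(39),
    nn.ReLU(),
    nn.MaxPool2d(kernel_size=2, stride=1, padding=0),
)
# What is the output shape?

Input shape: (24, 1, 153, 198)
  -> after Conv2d 5x5 stride=2: (24, 39, 77, 99)
Output shape: (24, 39, 76, 98)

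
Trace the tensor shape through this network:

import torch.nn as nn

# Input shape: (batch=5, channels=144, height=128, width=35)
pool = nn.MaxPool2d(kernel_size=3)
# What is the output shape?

Input shape: (5, 144, 128, 35)
Output shape: (5, 144, 42, 11)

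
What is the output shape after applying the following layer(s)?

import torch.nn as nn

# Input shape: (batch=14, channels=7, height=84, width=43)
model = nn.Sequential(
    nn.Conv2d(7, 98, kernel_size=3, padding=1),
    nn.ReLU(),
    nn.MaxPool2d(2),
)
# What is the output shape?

Input shape: (14, 7, 84, 43)
  -> after Conv2d: (14, 98, 84, 43)
  -> after ReLU: (14, 98, 84, 43)
Output shape: (14, 98, 42, 21)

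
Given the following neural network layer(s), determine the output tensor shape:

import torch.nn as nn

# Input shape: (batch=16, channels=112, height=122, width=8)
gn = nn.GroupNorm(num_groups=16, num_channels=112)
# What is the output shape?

Input shape: (16, 112, 122, 8)
Output shape: (16, 112, 122, 8)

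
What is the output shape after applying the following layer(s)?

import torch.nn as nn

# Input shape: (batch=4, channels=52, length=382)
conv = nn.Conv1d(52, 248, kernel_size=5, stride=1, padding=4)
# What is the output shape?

Input shape: (4, 52, 382)
Output shape: (4, 248, 386)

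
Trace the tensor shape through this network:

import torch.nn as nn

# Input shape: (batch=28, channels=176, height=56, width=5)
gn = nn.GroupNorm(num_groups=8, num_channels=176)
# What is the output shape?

Input shape: (28, 176, 56, 5)
Output shape: (28, 176, 56, 5)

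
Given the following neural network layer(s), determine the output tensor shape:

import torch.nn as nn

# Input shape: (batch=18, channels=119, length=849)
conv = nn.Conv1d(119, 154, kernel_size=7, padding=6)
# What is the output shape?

Input shape: (18, 119, 849)
Output shape: (18, 154, 855)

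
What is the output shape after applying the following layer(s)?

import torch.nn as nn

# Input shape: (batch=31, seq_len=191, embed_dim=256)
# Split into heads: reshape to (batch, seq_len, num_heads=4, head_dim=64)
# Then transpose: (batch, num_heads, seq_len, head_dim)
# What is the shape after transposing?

Input shape: (31, 191, 256)
  -> after reshape: (31, 191, 4, 64)
Output shape: (31, 4, 191, 64)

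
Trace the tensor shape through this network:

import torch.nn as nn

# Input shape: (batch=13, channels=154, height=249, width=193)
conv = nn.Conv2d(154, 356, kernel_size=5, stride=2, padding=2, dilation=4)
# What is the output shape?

Input shape: (13, 154, 249, 193)
Output shape: (13, 356, 119, 91)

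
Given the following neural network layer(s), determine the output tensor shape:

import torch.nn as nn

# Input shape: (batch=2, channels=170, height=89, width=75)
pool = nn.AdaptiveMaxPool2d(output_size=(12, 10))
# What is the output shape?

Input shape: (2, 170, 89, 75)
Output shape: (2, 170, 12, 10)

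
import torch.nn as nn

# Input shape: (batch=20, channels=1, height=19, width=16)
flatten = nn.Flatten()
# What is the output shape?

Input shape: (20, 1, 19, 16)
Output shape: (20, 304)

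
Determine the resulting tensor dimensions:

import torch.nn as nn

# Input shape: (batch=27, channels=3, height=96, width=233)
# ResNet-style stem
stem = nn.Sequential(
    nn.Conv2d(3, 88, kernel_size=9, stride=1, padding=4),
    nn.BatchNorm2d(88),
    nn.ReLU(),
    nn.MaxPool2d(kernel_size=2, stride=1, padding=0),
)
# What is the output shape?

Input shape: (27, 3, 96, 233)
  -> after Conv2d 9x9 stride=1: (27, 88, 96, 233)
Output shape: (27, 88, 95, 232)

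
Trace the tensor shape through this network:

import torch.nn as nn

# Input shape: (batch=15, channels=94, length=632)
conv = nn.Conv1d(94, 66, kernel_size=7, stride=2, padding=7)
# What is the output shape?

Input shape: (15, 94, 632)
Output shape: (15, 66, 320)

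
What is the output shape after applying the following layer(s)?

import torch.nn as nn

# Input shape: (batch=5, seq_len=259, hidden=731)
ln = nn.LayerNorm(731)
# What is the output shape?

Input shape: (5, 259, 731)
Output shape: (5, 259, 731)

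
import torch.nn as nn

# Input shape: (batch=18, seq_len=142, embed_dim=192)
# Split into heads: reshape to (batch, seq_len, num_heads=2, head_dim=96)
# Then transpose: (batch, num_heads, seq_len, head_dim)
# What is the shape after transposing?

Input shape: (18, 142, 192)
  -> after reshape: (18, 142, 2, 96)
Output shape: (18, 2, 142, 96)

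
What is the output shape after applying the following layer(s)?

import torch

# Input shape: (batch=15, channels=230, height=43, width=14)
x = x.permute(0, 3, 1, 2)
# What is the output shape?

Input shape: (15, 230, 43, 14)
Output shape: (15, 14, 230, 43)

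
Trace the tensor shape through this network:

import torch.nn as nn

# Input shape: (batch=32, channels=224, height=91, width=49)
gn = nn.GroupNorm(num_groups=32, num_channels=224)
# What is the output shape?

Input shape: (32, 224, 91, 49)
Output shape: (32, 224, 91, 49)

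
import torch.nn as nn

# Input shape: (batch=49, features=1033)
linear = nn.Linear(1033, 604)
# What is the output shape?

Input shape: (49, 1033)
Output shape: (49, 604)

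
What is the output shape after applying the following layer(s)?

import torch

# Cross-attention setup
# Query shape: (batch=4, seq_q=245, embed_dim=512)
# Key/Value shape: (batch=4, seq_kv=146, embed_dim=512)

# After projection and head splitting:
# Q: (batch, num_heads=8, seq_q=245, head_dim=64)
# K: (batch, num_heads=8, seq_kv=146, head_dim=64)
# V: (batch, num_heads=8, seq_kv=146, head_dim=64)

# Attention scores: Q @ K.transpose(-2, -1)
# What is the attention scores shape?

Input shape: (4, 245, 512)
Output shape: (4, 8, 245, 146)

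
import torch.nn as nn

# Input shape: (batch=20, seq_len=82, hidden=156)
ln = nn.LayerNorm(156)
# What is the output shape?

Input shape: (20, 82, 156)
Output shape: (20, 82, 156)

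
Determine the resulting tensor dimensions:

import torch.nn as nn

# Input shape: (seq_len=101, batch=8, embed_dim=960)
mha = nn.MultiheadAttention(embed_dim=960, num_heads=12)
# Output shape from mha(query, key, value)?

Input shape: (101, 8, 960)
Output shape: (101, 8, 960)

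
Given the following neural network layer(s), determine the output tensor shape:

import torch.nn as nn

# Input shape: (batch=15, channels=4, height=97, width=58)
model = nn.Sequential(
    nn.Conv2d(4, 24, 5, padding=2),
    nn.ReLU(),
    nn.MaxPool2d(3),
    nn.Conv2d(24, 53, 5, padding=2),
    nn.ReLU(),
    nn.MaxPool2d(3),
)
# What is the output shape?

Input shape: (15, 4, 97, 58)
  -> after first Conv2d: (15, 24, 97, 58)
  -> after first MaxPool2d: (15, 24, 32, 19)
  -> after second Conv2d: (15, 53, 32, 19)
Output shape: (15, 53, 10, 6)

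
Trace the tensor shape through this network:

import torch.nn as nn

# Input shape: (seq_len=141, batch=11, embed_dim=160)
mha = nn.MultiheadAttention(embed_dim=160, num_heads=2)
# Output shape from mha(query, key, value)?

Input shape: (141, 11, 160)
Output shape: (141, 11, 160)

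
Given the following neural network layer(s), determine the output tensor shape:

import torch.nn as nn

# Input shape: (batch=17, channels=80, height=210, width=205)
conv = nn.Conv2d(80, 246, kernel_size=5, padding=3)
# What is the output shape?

Input shape: (17, 80, 210, 205)
Output shape: (17, 246, 212, 207)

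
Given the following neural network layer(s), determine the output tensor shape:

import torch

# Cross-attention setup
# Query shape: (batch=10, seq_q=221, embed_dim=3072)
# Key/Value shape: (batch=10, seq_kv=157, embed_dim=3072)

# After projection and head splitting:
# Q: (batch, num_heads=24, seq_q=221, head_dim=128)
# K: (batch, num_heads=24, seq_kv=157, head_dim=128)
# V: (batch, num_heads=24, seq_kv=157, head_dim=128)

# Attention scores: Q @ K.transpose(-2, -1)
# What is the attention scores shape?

Input shape: (10, 221, 3072)
Output shape: (10, 24, 221, 157)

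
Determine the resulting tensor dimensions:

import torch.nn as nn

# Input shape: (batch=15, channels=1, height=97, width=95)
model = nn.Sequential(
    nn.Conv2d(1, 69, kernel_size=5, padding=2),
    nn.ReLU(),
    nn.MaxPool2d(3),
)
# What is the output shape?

Input shape: (15, 1, 97, 95)
  -> after Conv2d: (15, 69, 97, 95)
  -> after ReLU: (15, 69, 97, 95)
Output shape: (15, 69, 32, 31)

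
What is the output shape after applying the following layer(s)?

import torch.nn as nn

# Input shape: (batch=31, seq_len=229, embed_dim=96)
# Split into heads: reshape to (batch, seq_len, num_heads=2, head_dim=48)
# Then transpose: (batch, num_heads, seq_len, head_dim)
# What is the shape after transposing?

Input shape: (31, 229, 96)
  -> after reshape: (31, 229, 2, 48)
Output shape: (31, 2, 229, 48)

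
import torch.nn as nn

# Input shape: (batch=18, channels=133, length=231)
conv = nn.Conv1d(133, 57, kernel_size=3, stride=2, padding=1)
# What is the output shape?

Input shape: (18, 133, 231)
Output shape: (18, 57, 116)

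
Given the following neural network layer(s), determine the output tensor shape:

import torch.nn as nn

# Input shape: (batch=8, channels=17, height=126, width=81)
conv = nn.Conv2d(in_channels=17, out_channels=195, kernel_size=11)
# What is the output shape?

Input shape: (8, 17, 126, 81)
Output shape: (8, 195, 116, 71)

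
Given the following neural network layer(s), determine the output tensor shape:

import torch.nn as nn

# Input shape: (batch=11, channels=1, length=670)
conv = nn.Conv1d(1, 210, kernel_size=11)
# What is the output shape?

Input shape: (11, 1, 670)
Output shape: (11, 210, 660)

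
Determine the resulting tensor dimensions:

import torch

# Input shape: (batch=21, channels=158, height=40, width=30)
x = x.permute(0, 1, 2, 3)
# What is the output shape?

Input shape: (21, 158, 40, 30)
Output shape: (21, 158, 40, 30)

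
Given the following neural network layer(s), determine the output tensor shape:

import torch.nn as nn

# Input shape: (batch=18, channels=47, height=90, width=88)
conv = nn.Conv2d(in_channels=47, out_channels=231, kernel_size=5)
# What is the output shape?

Input shape: (18, 47, 90, 88)
Output shape: (18, 231, 86, 84)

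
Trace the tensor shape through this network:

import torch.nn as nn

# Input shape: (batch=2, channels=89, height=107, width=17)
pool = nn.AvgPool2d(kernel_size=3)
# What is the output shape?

Input shape: (2, 89, 107, 17)
Output shape: (2, 89, 35, 5)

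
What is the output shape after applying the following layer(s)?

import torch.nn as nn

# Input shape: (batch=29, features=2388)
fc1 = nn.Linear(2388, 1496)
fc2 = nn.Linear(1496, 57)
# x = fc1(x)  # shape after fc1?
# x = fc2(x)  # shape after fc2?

Input shape: (29, 2388)
  -> after fc1: (29, 1496)
Output shape: (29, 57)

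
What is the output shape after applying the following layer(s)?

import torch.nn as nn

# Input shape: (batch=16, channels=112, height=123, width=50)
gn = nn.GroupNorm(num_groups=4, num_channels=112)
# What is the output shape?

Input shape: (16, 112, 123, 50)
Output shape: (16, 112, 123, 50)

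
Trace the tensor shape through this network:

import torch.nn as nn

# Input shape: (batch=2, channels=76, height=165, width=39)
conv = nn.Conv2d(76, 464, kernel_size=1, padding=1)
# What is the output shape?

Input shape: (2, 76, 165, 39)
Output shape: (2, 464, 167, 41)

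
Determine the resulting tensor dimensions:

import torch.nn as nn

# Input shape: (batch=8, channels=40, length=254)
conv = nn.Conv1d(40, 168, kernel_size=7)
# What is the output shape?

Input shape: (8, 40, 254)
Output shape: (8, 168, 248)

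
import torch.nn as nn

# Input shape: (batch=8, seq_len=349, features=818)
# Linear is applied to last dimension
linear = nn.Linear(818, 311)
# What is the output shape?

Input shape: (8, 349, 818)
Output shape: (8, 349, 311)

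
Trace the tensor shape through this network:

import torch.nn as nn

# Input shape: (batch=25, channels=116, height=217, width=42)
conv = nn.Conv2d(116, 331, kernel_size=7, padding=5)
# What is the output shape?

Input shape: (25, 116, 217, 42)
Output shape: (25, 331, 221, 46)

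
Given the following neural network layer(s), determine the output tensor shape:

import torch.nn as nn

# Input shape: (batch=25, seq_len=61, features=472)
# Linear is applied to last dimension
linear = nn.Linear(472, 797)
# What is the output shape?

Input shape: (25, 61, 472)
Output shape: (25, 61, 797)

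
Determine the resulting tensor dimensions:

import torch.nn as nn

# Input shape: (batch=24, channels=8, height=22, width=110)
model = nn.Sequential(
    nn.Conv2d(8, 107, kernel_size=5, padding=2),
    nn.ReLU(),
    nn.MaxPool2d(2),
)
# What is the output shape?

Input shape: (24, 8, 22, 110)
  -> after Conv2d: (24, 107, 22, 110)
  -> after ReLU: (24, 107, 22, 110)
Output shape: (24, 107, 11, 55)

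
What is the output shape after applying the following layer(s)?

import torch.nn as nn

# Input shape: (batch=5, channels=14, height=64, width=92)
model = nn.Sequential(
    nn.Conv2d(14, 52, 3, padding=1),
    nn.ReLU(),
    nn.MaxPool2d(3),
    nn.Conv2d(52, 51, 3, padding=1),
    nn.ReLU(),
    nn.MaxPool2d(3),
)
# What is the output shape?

Input shape: (5, 14, 64, 92)
  -> after first Conv2d: (5, 52, 64, 92)
  -> after first MaxPool2d: (5, 52, 21, 30)
  -> after second Conv2d: (5, 51, 21, 30)
Output shape: (5, 51, 7, 10)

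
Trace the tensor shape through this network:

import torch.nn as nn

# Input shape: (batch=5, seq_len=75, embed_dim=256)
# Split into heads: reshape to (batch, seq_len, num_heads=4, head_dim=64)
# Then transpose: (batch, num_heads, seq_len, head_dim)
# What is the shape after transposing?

Input shape: (5, 75, 256)
  -> after reshape: (5, 75, 4, 64)
Output shape: (5, 4, 75, 64)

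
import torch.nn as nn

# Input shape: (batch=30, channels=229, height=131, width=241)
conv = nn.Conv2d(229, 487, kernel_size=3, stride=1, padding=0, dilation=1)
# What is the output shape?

Input shape: (30, 229, 131, 241)
Output shape: (30, 487, 129, 239)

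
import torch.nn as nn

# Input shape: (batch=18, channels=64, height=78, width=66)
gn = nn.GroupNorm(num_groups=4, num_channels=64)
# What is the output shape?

Input shape: (18, 64, 78, 66)
Output shape: (18, 64, 78, 66)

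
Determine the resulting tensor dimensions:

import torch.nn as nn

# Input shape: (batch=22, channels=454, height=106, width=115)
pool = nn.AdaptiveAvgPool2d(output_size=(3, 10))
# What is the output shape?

Input shape: (22, 454, 106, 115)
Output shape: (22, 454, 3, 10)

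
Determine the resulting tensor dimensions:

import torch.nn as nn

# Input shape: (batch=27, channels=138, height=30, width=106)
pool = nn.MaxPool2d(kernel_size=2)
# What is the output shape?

Input shape: (27, 138, 30, 106)
Output shape: (27, 138, 15, 53)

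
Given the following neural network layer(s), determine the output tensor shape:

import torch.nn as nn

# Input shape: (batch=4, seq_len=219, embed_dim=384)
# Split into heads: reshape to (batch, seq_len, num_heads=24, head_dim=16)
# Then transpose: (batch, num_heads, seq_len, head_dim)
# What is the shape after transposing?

Input shape: (4, 219, 384)
  -> after reshape: (4, 219, 24, 16)
Output shape: (4, 24, 219, 16)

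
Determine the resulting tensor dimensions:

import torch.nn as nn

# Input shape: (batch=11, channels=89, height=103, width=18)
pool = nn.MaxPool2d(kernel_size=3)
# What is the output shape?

Input shape: (11, 89, 103, 18)
Output shape: (11, 89, 34, 6)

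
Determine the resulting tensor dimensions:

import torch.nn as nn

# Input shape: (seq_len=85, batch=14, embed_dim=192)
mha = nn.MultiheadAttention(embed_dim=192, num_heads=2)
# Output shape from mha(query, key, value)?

Input shape: (85, 14, 192)
Output shape: (85, 14, 192)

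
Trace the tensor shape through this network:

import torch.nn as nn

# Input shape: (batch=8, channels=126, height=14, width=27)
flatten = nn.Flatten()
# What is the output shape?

Input shape: (8, 126, 14, 27)
Output shape: (8, 47628)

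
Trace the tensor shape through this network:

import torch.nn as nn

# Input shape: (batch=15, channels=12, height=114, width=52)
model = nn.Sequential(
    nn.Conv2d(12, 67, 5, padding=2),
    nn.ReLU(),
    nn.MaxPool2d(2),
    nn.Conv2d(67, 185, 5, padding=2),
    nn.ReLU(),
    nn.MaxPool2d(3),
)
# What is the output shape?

Input shape: (15, 12, 114, 52)
  -> after first Conv2d: (15, 67, 114, 52)
  -> after first MaxPool2d: (15, 67, 57, 26)
  -> after second Conv2d: (15, 185, 57, 26)
Output shape: (15, 185, 19, 8)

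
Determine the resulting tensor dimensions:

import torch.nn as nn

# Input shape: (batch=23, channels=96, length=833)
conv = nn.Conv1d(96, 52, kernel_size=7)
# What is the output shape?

Input shape: (23, 96, 833)
Output shape: (23, 52, 827)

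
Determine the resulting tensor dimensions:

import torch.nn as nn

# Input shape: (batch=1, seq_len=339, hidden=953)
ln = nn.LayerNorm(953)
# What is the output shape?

Input shape: (1, 339, 953)
Output shape: (1, 339, 953)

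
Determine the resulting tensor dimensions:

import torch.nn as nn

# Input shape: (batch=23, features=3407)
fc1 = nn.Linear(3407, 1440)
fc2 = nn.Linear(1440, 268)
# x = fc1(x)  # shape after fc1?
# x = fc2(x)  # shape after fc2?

Input shape: (23, 3407)
  -> after fc1: (23, 1440)
Output shape: (23, 268)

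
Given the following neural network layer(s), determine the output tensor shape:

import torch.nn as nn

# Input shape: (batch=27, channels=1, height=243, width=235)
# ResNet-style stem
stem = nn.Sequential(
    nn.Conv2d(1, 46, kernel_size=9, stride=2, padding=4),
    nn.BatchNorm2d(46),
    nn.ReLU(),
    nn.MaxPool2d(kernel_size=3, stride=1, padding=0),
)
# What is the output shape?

Input shape: (27, 1, 243, 235)
  -> after Conv2d 9x9 stride=2: (27, 46, 122, 118)
Output shape: (27, 46, 120, 116)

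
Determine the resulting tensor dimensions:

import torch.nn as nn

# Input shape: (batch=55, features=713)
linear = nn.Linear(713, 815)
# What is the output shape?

Input shape: (55, 713)
Output shape: (55, 815)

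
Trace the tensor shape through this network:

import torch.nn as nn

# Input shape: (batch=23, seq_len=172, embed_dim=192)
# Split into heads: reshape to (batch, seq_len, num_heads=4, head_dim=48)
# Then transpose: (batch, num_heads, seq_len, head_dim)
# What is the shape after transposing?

Input shape: (23, 172, 192)
  -> after reshape: (23, 172, 4, 48)
Output shape: (23, 4, 172, 48)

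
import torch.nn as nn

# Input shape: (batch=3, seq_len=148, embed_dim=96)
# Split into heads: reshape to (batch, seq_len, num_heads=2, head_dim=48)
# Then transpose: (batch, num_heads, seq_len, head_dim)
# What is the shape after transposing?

Input shape: (3, 148, 96)
  -> after reshape: (3, 148, 2, 48)
Output shape: (3, 2, 148, 48)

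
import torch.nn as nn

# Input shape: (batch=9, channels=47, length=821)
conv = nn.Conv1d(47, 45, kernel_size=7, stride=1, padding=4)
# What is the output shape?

Input shape: (9, 47, 821)
Output shape: (9, 45, 823)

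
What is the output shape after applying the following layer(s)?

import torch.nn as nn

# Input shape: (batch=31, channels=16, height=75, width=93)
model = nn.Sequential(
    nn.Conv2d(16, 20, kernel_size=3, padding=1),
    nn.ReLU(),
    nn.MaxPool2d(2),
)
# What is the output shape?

Input shape: (31, 16, 75, 93)
  -> after Conv2d: (31, 20, 75, 93)
  -> after ReLU: (31, 20, 75, 93)
Output shape: (31, 20, 37, 46)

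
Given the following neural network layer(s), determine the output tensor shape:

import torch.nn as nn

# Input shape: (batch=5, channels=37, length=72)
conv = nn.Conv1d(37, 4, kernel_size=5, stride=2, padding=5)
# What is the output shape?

Input shape: (5, 37, 72)
Output shape: (5, 4, 39)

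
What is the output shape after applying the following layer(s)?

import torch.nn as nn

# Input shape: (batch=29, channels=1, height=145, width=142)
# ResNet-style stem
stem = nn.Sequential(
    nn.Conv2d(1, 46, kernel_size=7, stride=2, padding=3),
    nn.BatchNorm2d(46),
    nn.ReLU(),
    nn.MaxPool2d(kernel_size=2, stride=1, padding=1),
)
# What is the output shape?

Input shape: (29, 1, 145, 142)
  -> after Conv2d 7x7 stride=2: (29, 46, 73, 71)
Output shape: (29, 46, 74, 72)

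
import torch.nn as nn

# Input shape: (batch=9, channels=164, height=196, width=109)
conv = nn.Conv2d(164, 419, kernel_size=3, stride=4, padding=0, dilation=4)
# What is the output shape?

Input shape: (9, 164, 196, 109)
Output shape: (9, 419, 47, 26)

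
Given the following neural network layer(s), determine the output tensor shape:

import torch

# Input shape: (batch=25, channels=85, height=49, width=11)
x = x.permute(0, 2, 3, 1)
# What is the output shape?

Input shape: (25, 85, 49, 11)
Output shape: (25, 49, 11, 85)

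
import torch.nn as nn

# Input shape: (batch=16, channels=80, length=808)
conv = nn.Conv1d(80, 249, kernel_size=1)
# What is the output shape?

Input shape: (16, 80, 808)
Output shape: (16, 249, 808)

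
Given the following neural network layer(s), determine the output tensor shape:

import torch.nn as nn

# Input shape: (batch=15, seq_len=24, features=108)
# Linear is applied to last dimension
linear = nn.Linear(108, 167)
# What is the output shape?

Input shape: (15, 24, 108)
Output shape: (15, 24, 167)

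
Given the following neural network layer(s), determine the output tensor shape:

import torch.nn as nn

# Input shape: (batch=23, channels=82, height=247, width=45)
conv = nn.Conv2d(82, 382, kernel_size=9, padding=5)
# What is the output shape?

Input shape: (23, 82, 247, 45)
Output shape: (23, 382, 249, 47)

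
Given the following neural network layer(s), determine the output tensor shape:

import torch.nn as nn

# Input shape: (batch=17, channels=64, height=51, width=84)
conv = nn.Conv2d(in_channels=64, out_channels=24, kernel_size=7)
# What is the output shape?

Input shape: (17, 64, 51, 84)
Output shape: (17, 24, 45, 78)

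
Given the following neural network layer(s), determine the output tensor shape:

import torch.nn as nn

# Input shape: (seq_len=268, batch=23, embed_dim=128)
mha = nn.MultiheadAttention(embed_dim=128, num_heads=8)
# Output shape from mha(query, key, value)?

Input shape: (268, 23, 128)
Output shape: (268, 23, 128)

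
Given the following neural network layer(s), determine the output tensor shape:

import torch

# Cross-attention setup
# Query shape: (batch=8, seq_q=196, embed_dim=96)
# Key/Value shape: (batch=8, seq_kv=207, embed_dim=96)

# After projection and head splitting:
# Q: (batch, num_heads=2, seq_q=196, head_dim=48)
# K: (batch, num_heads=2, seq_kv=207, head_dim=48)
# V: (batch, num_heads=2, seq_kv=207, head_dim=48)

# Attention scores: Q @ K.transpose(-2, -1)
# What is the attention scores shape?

Input shape: (8, 196, 96)
Output shape: (8, 2, 196, 207)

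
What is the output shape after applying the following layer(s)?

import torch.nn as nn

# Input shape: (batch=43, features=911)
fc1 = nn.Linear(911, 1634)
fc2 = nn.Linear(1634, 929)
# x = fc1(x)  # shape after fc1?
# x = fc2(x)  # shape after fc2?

Input shape: (43, 911)
  -> after fc1: (43, 1634)
Output shape: (43, 929)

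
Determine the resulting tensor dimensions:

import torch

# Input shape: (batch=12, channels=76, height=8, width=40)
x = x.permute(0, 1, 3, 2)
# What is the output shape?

Input shape: (12, 76, 8, 40)
Output shape: (12, 76, 40, 8)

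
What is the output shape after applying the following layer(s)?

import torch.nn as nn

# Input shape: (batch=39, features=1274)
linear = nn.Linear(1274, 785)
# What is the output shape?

Input shape: (39, 1274)
Output shape: (39, 785)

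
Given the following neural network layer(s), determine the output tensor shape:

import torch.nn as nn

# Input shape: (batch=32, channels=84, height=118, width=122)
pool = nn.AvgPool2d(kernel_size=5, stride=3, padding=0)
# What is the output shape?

Input shape: (32, 84, 118, 122)
Output shape: (32, 84, 38, 40)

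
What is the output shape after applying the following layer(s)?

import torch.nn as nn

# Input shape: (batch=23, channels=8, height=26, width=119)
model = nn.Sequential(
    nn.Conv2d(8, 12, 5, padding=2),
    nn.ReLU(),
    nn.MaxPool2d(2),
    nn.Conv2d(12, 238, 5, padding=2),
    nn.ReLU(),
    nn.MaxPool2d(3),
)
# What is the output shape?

Input shape: (23, 8, 26, 119)
  -> after first Conv2d: (23, 12, 26, 119)
  -> after first MaxPool2d: (23, 12, 13, 59)
  -> after second Conv2d: (23, 238, 13, 59)
Output shape: (23, 238, 4, 19)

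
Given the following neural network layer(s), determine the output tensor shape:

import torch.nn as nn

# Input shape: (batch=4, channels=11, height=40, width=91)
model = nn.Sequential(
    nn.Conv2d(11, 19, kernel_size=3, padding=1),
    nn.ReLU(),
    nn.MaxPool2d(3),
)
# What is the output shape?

Input shape: (4, 11, 40, 91)
  -> after Conv2d: (4, 19, 40, 91)
  -> after ReLU: (4, 19, 40, 91)
Output shape: (4, 19, 13, 30)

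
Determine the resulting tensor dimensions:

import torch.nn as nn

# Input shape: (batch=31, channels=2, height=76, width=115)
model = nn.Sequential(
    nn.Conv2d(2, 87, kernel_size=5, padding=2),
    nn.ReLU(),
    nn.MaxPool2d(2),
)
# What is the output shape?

Input shape: (31, 2, 76, 115)
  -> after Conv2d: (31, 87, 76, 115)
  -> after ReLU: (31, 87, 76, 115)
Output shape: (31, 87, 38, 57)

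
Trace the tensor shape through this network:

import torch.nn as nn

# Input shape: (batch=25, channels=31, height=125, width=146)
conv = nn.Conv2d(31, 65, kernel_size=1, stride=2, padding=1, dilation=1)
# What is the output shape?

Input shape: (25, 31, 125, 146)
Output shape: (25, 65, 64, 74)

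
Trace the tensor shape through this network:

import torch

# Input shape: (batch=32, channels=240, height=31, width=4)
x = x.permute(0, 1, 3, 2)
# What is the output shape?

Input shape: (32, 240, 31, 4)
Output shape: (32, 240, 4, 31)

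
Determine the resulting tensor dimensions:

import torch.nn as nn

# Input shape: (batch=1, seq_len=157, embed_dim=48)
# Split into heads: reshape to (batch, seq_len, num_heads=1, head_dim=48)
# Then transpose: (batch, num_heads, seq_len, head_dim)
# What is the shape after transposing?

Input shape: (1, 157, 48)
  -> after reshape: (1, 157, 1, 48)
Output shape: (1, 1, 157, 48)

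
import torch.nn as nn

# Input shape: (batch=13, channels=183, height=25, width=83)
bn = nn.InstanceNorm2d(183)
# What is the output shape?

Input shape: (13, 183, 25, 83)
Output shape: (13, 183, 25, 83)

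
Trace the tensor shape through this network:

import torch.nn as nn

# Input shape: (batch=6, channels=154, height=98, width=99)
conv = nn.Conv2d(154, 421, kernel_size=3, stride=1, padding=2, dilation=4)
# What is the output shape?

Input shape: (6, 154, 98, 99)
Output shape: (6, 421, 94, 95)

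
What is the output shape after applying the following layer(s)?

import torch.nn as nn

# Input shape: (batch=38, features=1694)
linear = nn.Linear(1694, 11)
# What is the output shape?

Input shape: (38, 1694)
Output shape: (38, 11)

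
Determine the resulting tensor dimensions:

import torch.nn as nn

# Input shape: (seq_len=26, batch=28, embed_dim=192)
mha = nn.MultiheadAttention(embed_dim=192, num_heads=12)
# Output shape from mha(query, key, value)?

Input shape: (26, 28, 192)
Output shape: (26, 28, 192)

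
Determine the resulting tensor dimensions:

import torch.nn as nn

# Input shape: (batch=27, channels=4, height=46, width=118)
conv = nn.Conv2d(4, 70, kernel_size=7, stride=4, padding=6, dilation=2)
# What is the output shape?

Input shape: (27, 4, 46, 118)
Output shape: (27, 70, 12, 30)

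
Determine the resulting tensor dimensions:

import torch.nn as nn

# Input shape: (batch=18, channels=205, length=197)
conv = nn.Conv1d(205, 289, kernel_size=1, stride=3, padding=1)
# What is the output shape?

Input shape: (18, 205, 197)
Output shape: (18, 289, 67)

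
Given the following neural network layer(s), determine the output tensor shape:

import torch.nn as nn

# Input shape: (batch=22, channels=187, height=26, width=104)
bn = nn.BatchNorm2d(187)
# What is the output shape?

Input shape: (22, 187, 26, 104)
Output shape: (22, 187, 26, 104)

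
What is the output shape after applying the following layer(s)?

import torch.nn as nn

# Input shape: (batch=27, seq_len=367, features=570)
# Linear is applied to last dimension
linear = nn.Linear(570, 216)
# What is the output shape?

Input shape: (27, 367, 570)
Output shape: (27, 367, 216)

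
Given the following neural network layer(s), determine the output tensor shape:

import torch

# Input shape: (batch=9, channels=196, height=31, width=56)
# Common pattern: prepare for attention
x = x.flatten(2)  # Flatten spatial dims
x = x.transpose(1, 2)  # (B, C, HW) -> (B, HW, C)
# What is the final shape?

Input shape: (9, 196, 31, 56)
  -> after flatten(2): (9, 196, 1736)
Output shape: (9, 1736, 196)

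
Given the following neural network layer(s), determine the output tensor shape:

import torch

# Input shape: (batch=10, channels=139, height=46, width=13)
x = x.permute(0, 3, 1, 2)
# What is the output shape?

Input shape: (10, 139, 46, 13)
Output shape: (10, 13, 139, 46)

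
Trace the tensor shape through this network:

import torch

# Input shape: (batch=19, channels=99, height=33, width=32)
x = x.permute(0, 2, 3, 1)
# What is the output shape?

Input shape: (19, 99, 33, 32)
Output shape: (19, 33, 32, 99)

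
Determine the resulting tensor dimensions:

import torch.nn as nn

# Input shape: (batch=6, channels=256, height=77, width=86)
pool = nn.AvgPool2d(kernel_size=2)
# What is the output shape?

Input shape: (6, 256, 77, 86)
Output shape: (6, 256, 38, 43)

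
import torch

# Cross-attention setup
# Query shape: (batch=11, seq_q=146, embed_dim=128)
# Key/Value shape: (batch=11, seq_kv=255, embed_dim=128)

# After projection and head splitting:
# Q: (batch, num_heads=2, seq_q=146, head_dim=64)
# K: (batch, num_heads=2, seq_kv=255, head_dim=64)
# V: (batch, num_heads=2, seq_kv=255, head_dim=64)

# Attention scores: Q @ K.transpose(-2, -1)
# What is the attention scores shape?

Input shape: (11, 146, 128)
Output shape: (11, 2, 146, 255)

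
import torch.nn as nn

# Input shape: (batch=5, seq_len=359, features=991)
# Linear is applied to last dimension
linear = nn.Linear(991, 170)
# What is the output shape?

Input shape: (5, 359, 991)
Output shape: (5, 359, 170)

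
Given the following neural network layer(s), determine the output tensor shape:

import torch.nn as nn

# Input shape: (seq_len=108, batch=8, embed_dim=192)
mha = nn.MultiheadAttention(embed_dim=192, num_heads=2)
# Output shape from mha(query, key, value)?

Input shape: (108, 8, 192)
Output shape: (108, 8, 192)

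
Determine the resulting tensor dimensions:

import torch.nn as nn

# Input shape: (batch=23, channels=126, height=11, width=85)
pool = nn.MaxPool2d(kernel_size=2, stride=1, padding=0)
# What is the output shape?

Input shape: (23, 126, 11, 85)
Output shape: (23, 126, 10, 84)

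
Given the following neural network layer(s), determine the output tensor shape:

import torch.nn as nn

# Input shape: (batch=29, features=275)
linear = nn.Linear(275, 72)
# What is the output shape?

Input shape: (29, 275)
Output shape: (29, 72)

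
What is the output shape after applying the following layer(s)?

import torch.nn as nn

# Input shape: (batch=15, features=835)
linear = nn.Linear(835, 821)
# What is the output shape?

Input shape: (15, 835)
Output shape: (15, 821)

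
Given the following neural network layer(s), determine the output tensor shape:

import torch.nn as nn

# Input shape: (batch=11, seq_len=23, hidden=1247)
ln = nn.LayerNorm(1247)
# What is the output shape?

Input shape: (11, 23, 1247)
Output shape: (11, 23, 1247)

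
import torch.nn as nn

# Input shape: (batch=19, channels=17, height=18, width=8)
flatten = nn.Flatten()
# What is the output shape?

Input shape: (19, 17, 18, 8)
Output shape: (19, 2448)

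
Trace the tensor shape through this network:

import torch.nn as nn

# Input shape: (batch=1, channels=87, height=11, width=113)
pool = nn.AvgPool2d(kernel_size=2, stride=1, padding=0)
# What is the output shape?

Input shape: (1, 87, 11, 113)
Output shape: (1, 87, 10, 112)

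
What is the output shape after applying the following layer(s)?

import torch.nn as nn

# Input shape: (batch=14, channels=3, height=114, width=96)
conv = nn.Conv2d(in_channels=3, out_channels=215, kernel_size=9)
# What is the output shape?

Input shape: (14, 3, 114, 96)
Output shape: (14, 215, 106, 88)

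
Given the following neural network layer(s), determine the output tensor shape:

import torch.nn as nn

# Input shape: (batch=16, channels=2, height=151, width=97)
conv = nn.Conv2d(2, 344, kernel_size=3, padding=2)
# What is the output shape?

Input shape: (16, 2, 151, 97)
Output shape: (16, 344, 153, 99)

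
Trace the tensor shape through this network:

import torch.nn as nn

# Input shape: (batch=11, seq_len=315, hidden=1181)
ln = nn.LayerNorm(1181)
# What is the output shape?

Input shape: (11, 315, 1181)
Output shape: (11, 315, 1181)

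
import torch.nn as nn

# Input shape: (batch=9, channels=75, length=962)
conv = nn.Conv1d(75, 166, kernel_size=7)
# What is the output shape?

Input shape: (9, 75, 962)
Output shape: (9, 166, 956)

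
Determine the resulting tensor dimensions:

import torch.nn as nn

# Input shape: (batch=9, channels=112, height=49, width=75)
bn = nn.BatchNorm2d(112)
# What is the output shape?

Input shape: (9, 112, 49, 75)
Output shape: (9, 112, 49, 75)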